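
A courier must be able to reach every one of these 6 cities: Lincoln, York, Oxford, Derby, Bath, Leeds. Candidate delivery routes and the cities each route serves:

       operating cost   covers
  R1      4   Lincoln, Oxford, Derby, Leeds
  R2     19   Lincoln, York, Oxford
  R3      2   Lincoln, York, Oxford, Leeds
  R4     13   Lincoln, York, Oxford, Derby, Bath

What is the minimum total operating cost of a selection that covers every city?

15

R3, R4 cover every city at operating cost 2 + 13 = 15.
Any cover uses at least 2 routes; among all covering selections none totals below 15.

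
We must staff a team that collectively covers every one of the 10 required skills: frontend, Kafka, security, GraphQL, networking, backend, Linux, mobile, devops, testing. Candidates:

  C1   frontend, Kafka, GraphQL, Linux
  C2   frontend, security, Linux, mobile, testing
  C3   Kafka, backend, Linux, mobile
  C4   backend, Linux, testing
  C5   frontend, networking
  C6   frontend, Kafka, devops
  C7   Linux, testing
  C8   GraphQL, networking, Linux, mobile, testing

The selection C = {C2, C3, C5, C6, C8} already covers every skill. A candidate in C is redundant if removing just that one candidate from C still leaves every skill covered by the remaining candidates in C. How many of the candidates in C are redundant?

Drop C2: security uncovered — not redundant.
Drop C3: backend uncovered — not redundant.
Drop C5: the rest still cover every skill — redundant.
Drop C6: devops uncovered — not redundant.
Drop C8: GraphQL uncovered — not redundant.
1 redundant: C5.

1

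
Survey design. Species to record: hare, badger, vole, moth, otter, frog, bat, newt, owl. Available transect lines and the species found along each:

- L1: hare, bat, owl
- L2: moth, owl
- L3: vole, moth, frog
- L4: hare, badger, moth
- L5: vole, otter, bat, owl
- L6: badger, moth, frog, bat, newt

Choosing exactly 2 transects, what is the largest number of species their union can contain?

Choosing L5, L6 covers {badger, vole, moth, otter, frog, bat, newt, owl} — 8 species.
No choice of 2 transects does better; here hare is left uncovered.

8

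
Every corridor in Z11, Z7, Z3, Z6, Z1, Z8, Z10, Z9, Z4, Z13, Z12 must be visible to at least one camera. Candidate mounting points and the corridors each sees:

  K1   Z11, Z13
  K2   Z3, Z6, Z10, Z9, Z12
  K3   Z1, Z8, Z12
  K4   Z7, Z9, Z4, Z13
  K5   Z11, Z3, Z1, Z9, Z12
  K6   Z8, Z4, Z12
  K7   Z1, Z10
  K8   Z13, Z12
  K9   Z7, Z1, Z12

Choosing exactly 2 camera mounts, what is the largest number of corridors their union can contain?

Choosing K2, K4 covers {Z7, Z3, Z6, Z10, Z9, Z4, Z13, Z12} — 8 corridors.
No choice of 2 camera mounts does better; here Z11, Z1, Z8 are left uncovered.

8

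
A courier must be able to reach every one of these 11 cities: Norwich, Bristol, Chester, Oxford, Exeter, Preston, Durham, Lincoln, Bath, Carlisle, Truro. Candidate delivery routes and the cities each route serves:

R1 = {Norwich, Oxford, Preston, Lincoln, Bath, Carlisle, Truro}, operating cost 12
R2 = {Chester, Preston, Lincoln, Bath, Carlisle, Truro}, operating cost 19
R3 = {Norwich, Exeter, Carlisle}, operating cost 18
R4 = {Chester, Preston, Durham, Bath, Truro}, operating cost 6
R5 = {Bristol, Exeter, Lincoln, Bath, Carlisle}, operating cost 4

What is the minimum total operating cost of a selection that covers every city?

22

R1, R4, R5 cover every city at operating cost 12 + 6 + 4 = 22.
Any cover uses at least 3 routes; among all covering selections none totals below 22.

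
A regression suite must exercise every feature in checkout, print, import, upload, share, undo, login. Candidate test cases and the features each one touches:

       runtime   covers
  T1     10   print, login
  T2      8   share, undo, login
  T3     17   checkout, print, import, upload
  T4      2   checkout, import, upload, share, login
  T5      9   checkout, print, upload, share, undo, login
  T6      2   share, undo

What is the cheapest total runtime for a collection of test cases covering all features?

11

T4, T5 cover every feature at runtime 2 + 9 = 11.
Any cover uses at least 2 test cases; among all covering selections none totals below 11.
Greedy by coverage-per-runtime would pick T4, T6, T5 for 13 — worse than the optimum 11.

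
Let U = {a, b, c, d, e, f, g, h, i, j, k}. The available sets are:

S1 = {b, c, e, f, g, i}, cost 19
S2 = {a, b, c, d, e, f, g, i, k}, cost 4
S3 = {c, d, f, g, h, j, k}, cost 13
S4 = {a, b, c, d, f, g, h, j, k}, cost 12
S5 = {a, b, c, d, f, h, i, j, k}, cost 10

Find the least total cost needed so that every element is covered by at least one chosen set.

S2, S5 cover every element at cost 4 + 10 = 14.
Any cover uses at least 2 sets; among all covering selections none totals below 14.

14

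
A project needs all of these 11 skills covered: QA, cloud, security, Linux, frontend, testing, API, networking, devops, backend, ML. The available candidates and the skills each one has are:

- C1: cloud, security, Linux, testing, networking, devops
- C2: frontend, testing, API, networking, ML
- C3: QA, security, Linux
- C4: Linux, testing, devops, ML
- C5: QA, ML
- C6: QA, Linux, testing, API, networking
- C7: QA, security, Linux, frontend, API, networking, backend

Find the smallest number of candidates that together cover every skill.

C1, C2, C7 together cover {QA, cloud, security, Linux, frontend, testing, API, networking, devops, backend, ML} — every skill.
No 2 of the 7 candidates cover everything (all 21 pairs fall short), so 3 is minimum.

3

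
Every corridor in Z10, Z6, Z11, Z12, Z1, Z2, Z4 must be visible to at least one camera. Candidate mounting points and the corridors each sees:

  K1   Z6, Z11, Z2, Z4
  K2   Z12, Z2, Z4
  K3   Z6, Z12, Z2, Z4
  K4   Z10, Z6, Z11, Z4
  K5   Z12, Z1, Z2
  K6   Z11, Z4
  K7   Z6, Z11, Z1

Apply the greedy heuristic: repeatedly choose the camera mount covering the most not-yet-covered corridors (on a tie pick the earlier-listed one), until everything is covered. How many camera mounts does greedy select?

Pick 1: K1 covers 4 new corridors (Z6, Z11, Z2, Z4).
Pick 2: K5 covers 2 new corridors (Z12, Z1).
Pick 3: K4 covers 1 new corridors (Z10).
Greedy uses 3 camera mounts. (The true minimum is 2.)

3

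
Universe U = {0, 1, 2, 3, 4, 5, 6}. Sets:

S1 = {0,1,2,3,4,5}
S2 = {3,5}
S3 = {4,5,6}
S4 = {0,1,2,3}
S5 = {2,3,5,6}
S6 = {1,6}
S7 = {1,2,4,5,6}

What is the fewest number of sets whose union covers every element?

S1, S3 together cover {0, 1, 2, 3, 4, 5, 6} — every element.
No single set contains all 7 elements, so 2 is optimal.

2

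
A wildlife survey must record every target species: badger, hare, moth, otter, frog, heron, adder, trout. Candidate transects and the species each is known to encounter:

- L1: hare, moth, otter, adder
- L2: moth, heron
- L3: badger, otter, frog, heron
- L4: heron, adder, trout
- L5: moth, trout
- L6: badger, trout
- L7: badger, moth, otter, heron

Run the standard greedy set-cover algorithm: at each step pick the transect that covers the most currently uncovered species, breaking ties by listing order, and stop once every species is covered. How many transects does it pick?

Pick 1: L1 covers 4 new species (hare, moth, otter, adder).
Pick 2: L3 covers 3 new species (badger, frog, heron).
Pick 3: L4 covers 1 new species (trout).
Greedy uses 3 transects.

3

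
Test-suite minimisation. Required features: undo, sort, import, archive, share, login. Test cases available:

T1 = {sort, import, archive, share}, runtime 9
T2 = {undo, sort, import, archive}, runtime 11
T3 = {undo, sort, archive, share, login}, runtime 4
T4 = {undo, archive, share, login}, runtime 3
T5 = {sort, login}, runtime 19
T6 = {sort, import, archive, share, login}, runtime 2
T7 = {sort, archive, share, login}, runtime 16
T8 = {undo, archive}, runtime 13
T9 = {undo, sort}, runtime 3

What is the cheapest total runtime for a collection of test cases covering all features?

5

T4, T6 cover every feature at runtime 3 + 2 = 5.
Any cover uses at least 2 test cases; among all covering selections none totals below 5.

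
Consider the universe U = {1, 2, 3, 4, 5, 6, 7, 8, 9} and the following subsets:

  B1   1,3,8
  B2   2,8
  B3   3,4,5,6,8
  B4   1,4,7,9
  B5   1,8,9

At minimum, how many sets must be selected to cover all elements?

B2, B3, B4 together cover {1, 2, 3, 4, 5, 6, 7, 8, 9} — every element.
No 2 of the 5 sets cover everything (all 10 pairs fall short), so 3 is minimum.

3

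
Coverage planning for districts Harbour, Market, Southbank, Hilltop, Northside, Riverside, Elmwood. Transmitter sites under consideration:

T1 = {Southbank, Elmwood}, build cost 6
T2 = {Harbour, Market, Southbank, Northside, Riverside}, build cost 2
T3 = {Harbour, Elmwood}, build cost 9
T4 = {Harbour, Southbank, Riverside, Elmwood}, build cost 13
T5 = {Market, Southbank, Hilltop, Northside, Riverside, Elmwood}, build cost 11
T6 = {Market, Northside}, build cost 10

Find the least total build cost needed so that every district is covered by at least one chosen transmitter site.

13

T2, T5 cover every district at build cost 2 + 11 = 13.
Any cover uses at least 2 transmitter sites; among all covering selections none totals below 13.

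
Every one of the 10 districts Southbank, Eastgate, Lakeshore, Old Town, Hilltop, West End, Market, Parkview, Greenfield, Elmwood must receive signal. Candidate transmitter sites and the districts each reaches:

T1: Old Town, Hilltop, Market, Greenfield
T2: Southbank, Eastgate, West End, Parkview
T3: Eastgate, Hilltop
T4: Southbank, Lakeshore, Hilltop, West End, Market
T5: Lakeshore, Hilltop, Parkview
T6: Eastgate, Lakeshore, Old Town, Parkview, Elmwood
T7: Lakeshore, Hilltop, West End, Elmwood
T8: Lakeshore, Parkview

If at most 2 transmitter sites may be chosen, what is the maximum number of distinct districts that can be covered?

9

Choosing T4, T6 covers {Southbank, Eastgate, Lakeshore, Old Town, Hilltop, West End, Market, Parkview, Elmwood} — 9 districts.
No choice of 2 transmitter sites does better; here Greenfield is left uncovered.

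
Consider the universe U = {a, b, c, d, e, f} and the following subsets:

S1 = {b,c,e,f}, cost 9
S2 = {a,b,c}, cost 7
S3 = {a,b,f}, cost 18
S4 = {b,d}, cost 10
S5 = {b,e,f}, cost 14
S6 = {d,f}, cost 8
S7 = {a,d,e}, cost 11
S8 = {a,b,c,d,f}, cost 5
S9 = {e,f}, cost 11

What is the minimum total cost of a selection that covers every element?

S1, S8 cover every element at cost 9 + 5 = 14.
Any cover uses at least 2 sets; among all covering selections none totals below 14.

14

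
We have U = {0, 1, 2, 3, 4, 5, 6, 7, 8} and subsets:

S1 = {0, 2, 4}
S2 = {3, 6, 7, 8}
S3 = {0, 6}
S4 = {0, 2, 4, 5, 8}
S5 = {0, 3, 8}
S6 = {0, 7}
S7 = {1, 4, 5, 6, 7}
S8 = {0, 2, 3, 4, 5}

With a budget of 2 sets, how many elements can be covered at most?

Choosing S2, S4 covers {0, 2, 3, 4, 5, 6, 7, 8} — 8 elements.
No choice of 2 sets does better; here 1 is left uncovered.

8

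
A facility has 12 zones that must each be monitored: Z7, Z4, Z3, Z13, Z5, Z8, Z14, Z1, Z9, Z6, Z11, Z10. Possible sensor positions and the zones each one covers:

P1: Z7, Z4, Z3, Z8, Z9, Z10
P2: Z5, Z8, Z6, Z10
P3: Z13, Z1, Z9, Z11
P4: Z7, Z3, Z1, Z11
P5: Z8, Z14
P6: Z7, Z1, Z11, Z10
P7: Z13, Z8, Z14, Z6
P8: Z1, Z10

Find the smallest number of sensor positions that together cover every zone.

4

P1, P2, P3, P5 together cover {Z7, Z4, Z3, Z13, Z5, Z8, Z14, Z1, Z9, Z6, Z11, Z10} — every zone.
No 3 of the 8 sensor positions cover everything (all 56 triples fall short), so 4 is minimum.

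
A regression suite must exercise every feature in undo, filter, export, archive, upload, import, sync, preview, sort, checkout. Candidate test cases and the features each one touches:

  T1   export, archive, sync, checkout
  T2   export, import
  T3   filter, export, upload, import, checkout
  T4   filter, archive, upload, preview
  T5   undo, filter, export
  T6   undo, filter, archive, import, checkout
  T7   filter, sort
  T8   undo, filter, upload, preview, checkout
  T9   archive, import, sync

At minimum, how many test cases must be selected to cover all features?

T1, T2, T7, T8 together cover {undo, filter, export, archive, upload, import, sync, preview, sort, checkout} — every feature.
No 3 of the 9 test cases cover everything (all 84 triples fall short), so 4 is minimum.

4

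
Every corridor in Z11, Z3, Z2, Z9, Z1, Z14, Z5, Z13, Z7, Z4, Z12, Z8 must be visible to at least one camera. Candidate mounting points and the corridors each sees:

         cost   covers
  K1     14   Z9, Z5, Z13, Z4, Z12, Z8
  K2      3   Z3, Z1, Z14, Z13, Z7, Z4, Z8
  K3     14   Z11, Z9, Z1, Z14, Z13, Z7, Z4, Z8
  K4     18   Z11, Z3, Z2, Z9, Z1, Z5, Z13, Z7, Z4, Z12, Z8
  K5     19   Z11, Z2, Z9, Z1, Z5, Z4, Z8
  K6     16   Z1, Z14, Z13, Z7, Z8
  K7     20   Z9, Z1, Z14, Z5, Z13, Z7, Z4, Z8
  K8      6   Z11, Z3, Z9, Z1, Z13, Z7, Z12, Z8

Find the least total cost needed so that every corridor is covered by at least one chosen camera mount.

21

K2, K4 cover every corridor at cost 3 + 18 = 21.
Any cover uses at least 2 camera mounts; among all covering selections none totals below 21.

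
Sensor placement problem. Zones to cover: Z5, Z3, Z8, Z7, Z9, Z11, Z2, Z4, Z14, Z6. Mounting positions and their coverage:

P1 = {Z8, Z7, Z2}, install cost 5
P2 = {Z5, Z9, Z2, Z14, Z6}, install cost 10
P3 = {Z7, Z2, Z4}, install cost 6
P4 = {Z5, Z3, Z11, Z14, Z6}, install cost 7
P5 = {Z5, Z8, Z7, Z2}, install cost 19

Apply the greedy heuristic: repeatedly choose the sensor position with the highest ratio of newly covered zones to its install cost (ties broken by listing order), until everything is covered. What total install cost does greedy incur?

Pick 1: P4 adds 5 new (Z5, Z3, Z11, Z14, Z6) at install cost 7 (ratio 5/7).
Pick 2: P1 adds 3 new (Z8, Z7, Z2) at install cost 5 (ratio 3/5).
Pick 3: P3 adds 1 new (Z4) at install cost 6 (ratio 1/6).
Pick 4: P2 adds 1 new (Z9) at install cost 10 (ratio 1/10).
Greedy total install cost: 7 + 5 + 6 + 10 = 28.

28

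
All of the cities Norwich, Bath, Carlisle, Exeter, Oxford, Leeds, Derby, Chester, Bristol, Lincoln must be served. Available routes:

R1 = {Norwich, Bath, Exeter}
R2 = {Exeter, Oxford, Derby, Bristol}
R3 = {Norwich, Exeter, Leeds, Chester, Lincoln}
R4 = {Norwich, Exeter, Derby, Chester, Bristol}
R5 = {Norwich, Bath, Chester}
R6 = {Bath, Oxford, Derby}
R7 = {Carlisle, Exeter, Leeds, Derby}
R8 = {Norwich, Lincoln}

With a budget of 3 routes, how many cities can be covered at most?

Choosing R1, R2, R3 covers {Norwich, Bath, Exeter, Oxford, Leeds, Derby, Chester, Bristol, Lincoln} — 9 cities.
No choice of 3 routes does better; here Carlisle is left uncovered.

9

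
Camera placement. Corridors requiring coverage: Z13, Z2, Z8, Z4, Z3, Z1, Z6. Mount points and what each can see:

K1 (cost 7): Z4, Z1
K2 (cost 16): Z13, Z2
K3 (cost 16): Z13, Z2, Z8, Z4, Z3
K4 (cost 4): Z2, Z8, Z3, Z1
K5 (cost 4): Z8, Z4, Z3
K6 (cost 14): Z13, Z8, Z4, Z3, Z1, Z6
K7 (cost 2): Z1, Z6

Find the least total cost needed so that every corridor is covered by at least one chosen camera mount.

K3, K7 cover every corridor at cost 16 + 2 = 18.
Any cover uses at least 2 camera mounts; among all covering selections none totals below 18.
Greedy by coverage-per-cost would pick K4, K7, K5, K6 for 24 — worse than the optimum 18.

18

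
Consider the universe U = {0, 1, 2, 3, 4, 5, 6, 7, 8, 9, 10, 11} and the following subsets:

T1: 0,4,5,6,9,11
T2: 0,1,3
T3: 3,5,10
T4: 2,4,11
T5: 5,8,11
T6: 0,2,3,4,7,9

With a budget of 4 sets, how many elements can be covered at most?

11

Choosing T1, T2, T3, T6 covers {0, 1, 2, 3, 4, 5, 6, 7, 9, 10, 11} — 11 elements.
No choice of 4 sets does better; here 8 is left uncovered.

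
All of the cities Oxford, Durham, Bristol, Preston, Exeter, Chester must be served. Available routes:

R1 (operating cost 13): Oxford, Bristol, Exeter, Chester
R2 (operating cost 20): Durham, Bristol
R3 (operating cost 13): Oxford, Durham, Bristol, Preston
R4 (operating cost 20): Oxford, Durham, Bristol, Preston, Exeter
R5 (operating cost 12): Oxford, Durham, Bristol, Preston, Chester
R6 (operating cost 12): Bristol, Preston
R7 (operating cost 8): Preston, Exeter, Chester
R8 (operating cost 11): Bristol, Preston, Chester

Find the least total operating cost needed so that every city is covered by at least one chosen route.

R5, R7 cover every city at operating cost 12 + 8 = 20.
Any cover uses at least 2 routes; among all covering selections none totals below 20.

20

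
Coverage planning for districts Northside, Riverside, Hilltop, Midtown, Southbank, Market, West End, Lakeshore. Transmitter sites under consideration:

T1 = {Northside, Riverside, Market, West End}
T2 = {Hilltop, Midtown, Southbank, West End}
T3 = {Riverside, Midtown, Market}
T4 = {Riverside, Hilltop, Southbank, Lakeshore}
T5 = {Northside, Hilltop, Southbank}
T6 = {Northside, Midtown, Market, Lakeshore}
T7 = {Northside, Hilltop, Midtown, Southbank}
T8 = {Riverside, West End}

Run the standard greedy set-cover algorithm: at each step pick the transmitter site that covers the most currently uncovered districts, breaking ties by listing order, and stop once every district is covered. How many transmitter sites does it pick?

3

Pick 1: T1 covers 4 new districts (Northside, Riverside, Market, West End).
Pick 2: T2 covers 3 new districts (Hilltop, Midtown, Southbank).
Pick 3: T4 covers 1 new districts (Lakeshore).
Greedy uses 3 transmitter sites.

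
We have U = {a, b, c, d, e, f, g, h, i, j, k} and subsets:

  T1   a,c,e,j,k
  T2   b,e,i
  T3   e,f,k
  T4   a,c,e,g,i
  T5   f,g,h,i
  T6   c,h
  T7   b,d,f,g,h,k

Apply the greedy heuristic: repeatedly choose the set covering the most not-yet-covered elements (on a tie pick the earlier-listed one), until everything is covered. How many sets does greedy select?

3

Pick 1: T7 covers 6 new elements (b, d, f, g, h, k).
Pick 2: T1 covers 4 new elements (a, c, e, j).
Pick 3: T2 covers 1 new elements (i).
Greedy uses 3 sets.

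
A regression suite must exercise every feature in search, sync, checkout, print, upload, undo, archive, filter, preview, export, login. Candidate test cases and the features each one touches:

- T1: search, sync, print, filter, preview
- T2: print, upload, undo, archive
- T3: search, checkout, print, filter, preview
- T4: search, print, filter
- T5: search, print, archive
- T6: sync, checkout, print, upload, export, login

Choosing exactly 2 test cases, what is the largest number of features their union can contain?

Choosing T1, T6 covers {search, sync, checkout, print, upload, filter, preview, export, login} — 9 features.
No choice of 2 test cases does better; here undo, archive are left uncovered.

9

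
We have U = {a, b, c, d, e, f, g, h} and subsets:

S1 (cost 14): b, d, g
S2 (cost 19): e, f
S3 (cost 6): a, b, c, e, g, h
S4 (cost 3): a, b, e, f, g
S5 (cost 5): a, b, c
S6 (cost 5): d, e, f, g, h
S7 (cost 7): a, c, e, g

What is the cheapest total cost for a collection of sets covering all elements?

S5, S6 cover every element at cost 5 + 5 = 10.
Any cover uses at least 2 sets; among all covering selections none totals below 10.

10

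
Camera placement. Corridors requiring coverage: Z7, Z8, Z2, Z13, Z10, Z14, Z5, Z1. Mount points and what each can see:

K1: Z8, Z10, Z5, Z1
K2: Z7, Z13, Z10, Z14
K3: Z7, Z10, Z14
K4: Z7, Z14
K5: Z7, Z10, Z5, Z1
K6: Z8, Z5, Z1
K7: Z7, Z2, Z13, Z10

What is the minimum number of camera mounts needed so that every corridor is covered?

3

K1, K2, K7 together cover {Z7, Z8, Z2, Z13, Z10, Z14, Z5, Z1} — every corridor.
No 2 of the 7 camera mounts cover everything (all 21 pairs fall short), so 3 is minimum.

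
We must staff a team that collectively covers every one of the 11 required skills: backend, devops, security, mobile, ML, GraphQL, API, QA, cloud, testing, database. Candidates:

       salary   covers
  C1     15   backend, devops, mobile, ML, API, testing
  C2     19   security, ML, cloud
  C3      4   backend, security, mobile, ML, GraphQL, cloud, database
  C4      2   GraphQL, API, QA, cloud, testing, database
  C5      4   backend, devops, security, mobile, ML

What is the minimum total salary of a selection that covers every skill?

C4, C5 cover every skill at salary 2 + 4 = 6.
Any cover uses at least 2 candidates; among all covering selections none totals below 6.

6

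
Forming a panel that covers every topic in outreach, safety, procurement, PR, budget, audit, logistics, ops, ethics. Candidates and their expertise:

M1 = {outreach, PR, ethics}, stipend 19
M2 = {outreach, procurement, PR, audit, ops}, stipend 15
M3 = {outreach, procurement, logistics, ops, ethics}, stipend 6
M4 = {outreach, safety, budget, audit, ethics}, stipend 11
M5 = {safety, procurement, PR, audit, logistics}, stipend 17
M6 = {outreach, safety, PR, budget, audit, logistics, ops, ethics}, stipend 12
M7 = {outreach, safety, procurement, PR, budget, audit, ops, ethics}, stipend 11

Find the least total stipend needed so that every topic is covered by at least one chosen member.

17

M3, M7 cover every topic at stipend 6 + 11 = 17.
Any cover uses at least 2 members; among all covering selections none totals below 17.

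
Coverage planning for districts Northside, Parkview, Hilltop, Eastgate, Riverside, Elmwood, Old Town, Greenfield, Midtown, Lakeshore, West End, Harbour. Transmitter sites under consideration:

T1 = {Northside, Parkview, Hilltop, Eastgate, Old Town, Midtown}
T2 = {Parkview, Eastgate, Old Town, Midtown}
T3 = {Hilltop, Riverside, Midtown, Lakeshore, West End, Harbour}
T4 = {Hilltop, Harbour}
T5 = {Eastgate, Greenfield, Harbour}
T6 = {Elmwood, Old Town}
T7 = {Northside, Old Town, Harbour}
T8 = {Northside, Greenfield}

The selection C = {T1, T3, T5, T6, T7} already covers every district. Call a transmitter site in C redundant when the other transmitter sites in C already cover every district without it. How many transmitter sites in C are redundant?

Drop T1: Parkview uncovered — not redundant.
Drop T3: Riverside, Lakeshore, West End uncovered — not redundant.
Drop T5: Greenfield uncovered — not redundant.
Drop T6: Elmwood uncovered — not redundant.
Drop T7: the rest still cover every district — redundant.
1 redundant: T7.

1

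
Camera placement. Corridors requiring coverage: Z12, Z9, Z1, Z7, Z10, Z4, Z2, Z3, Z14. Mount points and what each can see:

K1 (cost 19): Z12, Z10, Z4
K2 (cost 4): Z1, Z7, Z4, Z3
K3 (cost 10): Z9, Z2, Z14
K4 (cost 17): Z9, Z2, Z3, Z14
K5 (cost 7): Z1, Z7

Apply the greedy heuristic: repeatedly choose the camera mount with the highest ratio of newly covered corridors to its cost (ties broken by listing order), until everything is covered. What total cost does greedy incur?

33

Pick 1: K2 adds 4 new (Z1, Z7, Z4, Z3) at cost 4 (ratio 4/4).
Pick 2: K3 adds 3 new (Z9, Z2, Z14) at cost 10 (ratio 3/10).
Pick 3: K1 adds 2 new (Z12, Z10) at cost 19 (ratio 2/19).
Greedy total cost: 4 + 10 + 19 = 33.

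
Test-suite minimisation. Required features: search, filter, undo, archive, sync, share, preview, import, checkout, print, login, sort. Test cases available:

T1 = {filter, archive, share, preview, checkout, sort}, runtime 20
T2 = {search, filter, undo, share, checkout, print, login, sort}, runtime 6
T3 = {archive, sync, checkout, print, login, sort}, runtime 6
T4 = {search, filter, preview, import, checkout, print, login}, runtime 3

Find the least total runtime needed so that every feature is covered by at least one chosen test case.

T2, T3, T4 cover every feature at runtime 6 + 6 + 3 = 15.
Any cover uses at least 3 test cases; among all covering selections none totals below 15.

15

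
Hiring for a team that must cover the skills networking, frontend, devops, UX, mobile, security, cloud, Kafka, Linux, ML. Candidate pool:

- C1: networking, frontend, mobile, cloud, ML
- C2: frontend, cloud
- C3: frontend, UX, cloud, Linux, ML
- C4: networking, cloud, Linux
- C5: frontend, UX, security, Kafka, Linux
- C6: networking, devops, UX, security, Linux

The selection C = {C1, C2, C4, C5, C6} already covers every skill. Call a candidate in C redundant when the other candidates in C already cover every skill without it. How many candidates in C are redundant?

2

Drop C1: mobile, ML uncovered — not redundant.
Drop C2: the rest still cover every skill — redundant.
Drop C4: the rest still cover every skill — redundant.
Drop C5: Kafka uncovered — not redundant.
Drop C6: devops uncovered — not redundant.
2 redundant: C2, C4.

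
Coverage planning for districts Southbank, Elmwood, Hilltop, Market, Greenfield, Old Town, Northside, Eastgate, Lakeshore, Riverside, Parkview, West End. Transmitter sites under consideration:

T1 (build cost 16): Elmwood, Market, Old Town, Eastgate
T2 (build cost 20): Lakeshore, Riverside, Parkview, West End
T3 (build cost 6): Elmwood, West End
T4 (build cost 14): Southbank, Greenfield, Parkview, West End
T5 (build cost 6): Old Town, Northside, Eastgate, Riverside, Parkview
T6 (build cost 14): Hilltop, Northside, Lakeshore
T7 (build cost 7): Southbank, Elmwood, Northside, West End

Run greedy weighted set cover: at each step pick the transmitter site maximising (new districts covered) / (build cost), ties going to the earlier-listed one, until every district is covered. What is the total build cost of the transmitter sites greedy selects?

Pick 1: T5 adds 5 new (Old Town, Northside, Eastgate, Riverside, Parkview) at build cost 6 (ratio 5/6).
Pick 2: T7 adds 3 new (Southbank, Elmwood, West End) at build cost 7 (ratio 3/7).
Pick 3: T6 adds 2 new (Hilltop, Lakeshore) at build cost 14 (ratio 2/14).
Pick 4: T4 adds 1 new (Greenfield) at build cost 14 (ratio 1/14).
Pick 5: T1 adds 1 new (Market) at build cost 16 (ratio 1/16).
Greedy total build cost: 6 + 7 + 14 + 14 + 16 = 57. (The true optimum is 50, so greedy overshoots here.)

57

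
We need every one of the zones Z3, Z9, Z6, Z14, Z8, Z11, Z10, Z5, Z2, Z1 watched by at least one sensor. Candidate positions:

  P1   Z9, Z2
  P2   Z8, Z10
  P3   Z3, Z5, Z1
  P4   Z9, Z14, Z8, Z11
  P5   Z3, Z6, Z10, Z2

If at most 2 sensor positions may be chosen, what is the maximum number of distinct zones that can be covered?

Choosing P4, P5 covers {Z3, Z9, Z6, Z14, Z8, Z11, Z10, Z2} — 8 zones.
No choice of 2 sensor positions does better; here Z5, Z1 are left uncovered.

8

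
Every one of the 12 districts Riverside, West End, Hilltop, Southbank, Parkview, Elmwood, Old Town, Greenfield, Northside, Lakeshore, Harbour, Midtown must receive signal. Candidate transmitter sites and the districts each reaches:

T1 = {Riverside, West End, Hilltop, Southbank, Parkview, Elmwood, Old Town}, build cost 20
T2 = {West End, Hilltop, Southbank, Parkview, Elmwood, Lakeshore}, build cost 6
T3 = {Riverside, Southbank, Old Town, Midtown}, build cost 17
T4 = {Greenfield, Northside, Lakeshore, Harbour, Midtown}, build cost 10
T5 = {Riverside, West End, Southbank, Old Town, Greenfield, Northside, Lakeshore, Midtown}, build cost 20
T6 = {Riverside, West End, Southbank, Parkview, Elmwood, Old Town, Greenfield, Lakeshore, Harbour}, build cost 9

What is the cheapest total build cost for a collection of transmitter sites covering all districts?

T2, T4, T6 cover every district at build cost 6 + 10 + 9 = 25.
Any cover uses at least 2 transmitter sites; among all covering selections none totals below 25.

25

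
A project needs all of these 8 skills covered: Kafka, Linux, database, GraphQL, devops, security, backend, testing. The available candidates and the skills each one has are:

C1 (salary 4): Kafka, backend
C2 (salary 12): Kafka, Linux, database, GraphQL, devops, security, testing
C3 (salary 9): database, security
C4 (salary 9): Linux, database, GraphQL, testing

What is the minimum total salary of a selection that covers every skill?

C1, C2 cover every skill at salary 4 + 12 = 16.
Any cover uses at least 2 candidates; among all covering selections none totals below 16.

16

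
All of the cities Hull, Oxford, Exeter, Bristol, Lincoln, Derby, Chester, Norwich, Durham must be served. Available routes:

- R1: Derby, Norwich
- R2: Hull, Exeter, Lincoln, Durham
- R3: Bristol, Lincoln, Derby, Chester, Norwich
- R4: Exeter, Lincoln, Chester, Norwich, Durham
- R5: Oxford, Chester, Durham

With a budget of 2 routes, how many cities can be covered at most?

Choosing R2, R3 covers {Hull, Exeter, Bristol, Lincoln, Derby, Chester, Norwich, Durham} — 8 cities.
No choice of 2 routes does better; here Oxford is left uncovered.

8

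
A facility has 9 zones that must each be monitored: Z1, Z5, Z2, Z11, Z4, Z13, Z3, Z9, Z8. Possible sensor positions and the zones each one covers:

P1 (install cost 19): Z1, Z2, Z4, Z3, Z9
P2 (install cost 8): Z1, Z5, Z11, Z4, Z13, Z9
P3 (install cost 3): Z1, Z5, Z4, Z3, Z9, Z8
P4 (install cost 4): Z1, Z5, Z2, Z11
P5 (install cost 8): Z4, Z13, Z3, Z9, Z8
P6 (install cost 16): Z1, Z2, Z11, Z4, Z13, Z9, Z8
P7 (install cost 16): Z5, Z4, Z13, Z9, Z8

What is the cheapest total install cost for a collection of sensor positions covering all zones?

12

P4, P5 cover every zone at install cost 4 + 8 = 12.
Any cover uses at least 2 sensor positions; among all covering selections none totals below 12.
Greedy by coverage-per-install cost would pick P3, P4, P2 for 15 — worse than the optimum 12.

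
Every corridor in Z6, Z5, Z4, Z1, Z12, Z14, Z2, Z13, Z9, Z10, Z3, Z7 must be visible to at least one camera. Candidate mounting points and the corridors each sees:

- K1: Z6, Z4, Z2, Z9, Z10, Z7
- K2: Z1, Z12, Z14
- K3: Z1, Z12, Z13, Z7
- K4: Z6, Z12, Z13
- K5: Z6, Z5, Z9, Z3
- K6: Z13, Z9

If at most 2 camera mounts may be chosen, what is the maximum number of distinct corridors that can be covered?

Choosing K1, K2 covers {Z6, Z4, Z1, Z12, Z14, Z2, Z9, Z10, Z7} — 9 corridors.
No choice of 2 camera mounts does better; here Z5, Z13, Z3 are left uncovered.

9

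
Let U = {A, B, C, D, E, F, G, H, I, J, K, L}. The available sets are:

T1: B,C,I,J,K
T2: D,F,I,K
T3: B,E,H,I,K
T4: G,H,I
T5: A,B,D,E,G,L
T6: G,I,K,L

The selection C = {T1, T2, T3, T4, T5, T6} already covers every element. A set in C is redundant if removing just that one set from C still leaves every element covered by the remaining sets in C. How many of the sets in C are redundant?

Drop T1: C, J uncovered — not redundant.
Drop T2: F uncovered — not redundant.
Drop T3: the rest still cover every element — redundant.
Drop T4: the rest still cover every element — redundant.
Drop T5: A uncovered — not redundant.
Drop T6: the rest still cover every element — redundant.
3 redundant: T3, T4, T6.

3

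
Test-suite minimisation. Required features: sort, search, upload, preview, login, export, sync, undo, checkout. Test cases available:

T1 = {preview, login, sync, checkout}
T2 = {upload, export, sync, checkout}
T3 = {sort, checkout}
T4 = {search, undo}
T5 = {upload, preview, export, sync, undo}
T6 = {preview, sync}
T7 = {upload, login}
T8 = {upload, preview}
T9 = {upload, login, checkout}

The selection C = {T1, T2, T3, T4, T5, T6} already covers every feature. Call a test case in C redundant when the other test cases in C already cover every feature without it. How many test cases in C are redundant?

Drop T1: login uncovered — not redundant.
Drop T2: the rest still cover every feature — redundant.
Drop T3: sort uncovered — not redundant.
Drop T4: search uncovered — not redundant.
Drop T5: the rest still cover every feature — redundant.
Drop T6: the rest still cover every feature — redundant.
3 redundant: T2, T5, T6.

3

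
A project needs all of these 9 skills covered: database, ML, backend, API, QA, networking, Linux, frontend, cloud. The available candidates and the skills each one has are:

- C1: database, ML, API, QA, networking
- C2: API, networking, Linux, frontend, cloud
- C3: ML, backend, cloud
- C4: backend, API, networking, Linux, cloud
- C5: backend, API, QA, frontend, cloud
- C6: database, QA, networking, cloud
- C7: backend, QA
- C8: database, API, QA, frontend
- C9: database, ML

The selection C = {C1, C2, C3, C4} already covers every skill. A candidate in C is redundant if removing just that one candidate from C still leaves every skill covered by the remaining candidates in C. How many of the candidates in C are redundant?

2

Drop C1: database, QA uncovered — not redundant.
Drop C2: frontend uncovered — not redundant.
Drop C3: the rest still cover every skill — redundant.
Drop C4: the rest still cover every skill — redundant.
2 redundant: C3, C4.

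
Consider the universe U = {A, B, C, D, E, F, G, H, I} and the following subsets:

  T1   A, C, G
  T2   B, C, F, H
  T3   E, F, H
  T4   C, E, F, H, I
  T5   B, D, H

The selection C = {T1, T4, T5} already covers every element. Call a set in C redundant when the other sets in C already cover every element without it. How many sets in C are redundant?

0

Drop T1: A, G uncovered — not redundant.
Drop T4: E, F, I uncovered — not redundant.
Drop T5: B, D uncovered — not redundant.
None of the sets in C is redundant.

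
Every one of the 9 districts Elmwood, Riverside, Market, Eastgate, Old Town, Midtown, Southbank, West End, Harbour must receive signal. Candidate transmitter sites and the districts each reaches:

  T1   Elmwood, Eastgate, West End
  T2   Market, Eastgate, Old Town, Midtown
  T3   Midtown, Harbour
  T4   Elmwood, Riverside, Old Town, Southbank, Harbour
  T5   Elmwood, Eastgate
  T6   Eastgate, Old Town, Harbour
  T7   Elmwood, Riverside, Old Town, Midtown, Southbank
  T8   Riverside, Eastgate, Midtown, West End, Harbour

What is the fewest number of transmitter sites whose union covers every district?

T1, T2, T4 together cover {Elmwood, Riverside, Market, Eastgate, Old Town, Midtown, Southbank, West End, Harbour} — every district.
No 2 of the 8 transmitter sites cover everything (all 28 pairs fall short), so 3 is minimum.

3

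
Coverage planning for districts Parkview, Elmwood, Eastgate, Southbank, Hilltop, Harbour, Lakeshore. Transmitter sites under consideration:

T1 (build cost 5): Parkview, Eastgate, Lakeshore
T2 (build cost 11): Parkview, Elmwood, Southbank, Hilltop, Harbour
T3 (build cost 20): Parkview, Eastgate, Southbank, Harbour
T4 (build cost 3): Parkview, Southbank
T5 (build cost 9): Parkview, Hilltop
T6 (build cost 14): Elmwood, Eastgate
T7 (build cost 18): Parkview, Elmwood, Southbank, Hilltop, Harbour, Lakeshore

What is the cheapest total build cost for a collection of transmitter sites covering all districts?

16

T1, T2 cover every district at build cost 5 + 11 = 16.
Any cover uses at least 2 transmitter sites; among all covering selections none totals below 16.
Greedy by coverage-per-build cost would pick T4, T1, T2 for 19 — worse than the optimum 16.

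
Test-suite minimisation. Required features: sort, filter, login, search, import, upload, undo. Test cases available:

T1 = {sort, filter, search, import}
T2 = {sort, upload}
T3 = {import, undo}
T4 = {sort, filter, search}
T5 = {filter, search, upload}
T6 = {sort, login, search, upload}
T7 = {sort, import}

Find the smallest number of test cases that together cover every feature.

3

T1, T3, T6 together cover {sort, filter, login, search, import, upload, undo} — every feature.
No 2 of the 7 test cases cover everything (all 21 pairs fall short), so 3 is minimum.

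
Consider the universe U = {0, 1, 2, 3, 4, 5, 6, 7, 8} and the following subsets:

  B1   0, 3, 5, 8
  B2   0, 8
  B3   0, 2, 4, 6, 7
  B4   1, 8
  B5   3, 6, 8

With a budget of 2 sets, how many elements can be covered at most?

8

Choosing B1, B3 covers {0, 2, 3, 4, 5, 6, 7, 8} — 8 elements.
No choice of 2 sets does better; here 1 is left uncovered.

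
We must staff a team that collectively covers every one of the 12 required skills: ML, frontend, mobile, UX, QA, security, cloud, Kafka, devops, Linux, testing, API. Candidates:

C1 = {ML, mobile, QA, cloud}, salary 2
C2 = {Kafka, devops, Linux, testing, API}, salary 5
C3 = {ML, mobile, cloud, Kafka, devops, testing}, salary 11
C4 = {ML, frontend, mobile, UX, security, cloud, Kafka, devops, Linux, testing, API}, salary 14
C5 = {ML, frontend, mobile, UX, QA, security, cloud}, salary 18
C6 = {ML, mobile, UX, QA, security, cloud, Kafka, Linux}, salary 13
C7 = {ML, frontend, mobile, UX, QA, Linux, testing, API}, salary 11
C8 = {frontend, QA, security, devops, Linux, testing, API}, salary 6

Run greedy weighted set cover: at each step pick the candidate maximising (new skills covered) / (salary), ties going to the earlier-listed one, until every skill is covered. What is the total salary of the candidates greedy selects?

24

Pick 1: C1 adds 4 new (ML, mobile, QA, cloud) at salary 2 (ratio 4/2).
Pick 2: C2 adds 5 new (Kafka, devops, Linux, testing, API) at salary 5 (ratio 5/5).
Pick 3: C8 adds 2 new (frontend, security) at salary 6 (ratio 2/6).
Pick 4: C7 adds 1 new (UX) at salary 11 (ratio 1/11).
Greedy total salary: 2 + 5 + 6 + 11 = 24. (The true optimum is 16, so greedy overshoots here.)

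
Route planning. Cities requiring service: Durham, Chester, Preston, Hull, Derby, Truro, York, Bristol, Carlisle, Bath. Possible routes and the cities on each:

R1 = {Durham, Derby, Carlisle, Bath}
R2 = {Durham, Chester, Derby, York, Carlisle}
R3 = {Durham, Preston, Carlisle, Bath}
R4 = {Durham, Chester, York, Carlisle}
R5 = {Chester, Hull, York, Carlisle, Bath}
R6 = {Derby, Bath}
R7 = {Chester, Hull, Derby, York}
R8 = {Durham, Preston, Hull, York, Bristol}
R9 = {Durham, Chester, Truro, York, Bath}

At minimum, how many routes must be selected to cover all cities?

R1, R8, R9 together cover {Durham, Chester, Preston, Hull, Derby, Truro, York, Bristol, Carlisle, Bath} — every city.
No 2 of the 9 routes cover everything (all 36 pairs fall short), so 3 is minimum.

3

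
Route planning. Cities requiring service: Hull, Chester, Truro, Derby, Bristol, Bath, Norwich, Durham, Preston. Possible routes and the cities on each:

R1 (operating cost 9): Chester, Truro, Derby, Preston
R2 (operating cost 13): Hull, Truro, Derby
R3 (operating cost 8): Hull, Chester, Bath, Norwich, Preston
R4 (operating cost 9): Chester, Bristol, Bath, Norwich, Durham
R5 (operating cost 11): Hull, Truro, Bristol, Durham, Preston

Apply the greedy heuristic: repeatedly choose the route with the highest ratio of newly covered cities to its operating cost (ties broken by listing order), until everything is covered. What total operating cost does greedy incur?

28

Pick 1: R3 adds 5 new (Hull, Chester, Bath, Norwich, Preston) at operating cost 8 (ratio 5/8).
Pick 2: R5 adds 3 new (Truro, Bristol, Durham) at operating cost 11 (ratio 3/11).
Pick 3: R1 adds 1 new (Derby) at operating cost 9 (ratio 1/9).
Greedy total operating cost: 8 + 11 + 9 = 28. (The true optimum is 26, so greedy overshoots here.)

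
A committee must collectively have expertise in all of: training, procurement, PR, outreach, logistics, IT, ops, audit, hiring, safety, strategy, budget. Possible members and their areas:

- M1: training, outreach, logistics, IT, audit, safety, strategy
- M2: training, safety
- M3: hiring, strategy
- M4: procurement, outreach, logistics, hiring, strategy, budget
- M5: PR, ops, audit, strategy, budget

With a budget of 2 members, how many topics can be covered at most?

10

Choosing M1, M4 covers {training, procurement, outreach, logistics, IT, audit, hiring, safety, strategy, budget} — 10 topics.
No choice of 2 members does better; here PR, ops are left uncovered.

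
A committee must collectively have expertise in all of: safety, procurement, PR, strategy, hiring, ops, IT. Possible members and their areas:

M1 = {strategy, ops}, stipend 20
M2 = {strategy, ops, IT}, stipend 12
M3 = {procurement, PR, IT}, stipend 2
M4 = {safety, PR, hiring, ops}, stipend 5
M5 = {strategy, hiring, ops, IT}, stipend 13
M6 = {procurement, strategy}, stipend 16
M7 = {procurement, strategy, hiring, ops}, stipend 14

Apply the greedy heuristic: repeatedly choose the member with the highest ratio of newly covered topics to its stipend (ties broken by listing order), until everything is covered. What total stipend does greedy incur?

19

Pick 1: M3 adds 3 new (procurement, PR, IT) at stipend 2 (ratio 3/2).
Pick 2: M4 adds 3 new (safety, hiring, ops) at stipend 5 (ratio 3/5).
Pick 3: M2 adds 1 new (strategy) at stipend 12 (ratio 1/12).
Greedy total stipend: 2 + 5 + 12 = 19.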